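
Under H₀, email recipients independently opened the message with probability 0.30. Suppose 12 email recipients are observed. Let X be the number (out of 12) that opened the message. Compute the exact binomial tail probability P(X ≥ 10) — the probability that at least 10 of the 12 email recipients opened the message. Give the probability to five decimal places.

X is binomial with n = 12 and p = 0.30.
P(X ≥ 10) = C(12,10)·0.30^10·0.70^2 + C(12,11)·0.30^11·0.70^1 + C(12,12)·0.30^12·0.70^0.
= 0.000191 + 0.000015 + 0.000001 = 0.00021.

P = 0.00021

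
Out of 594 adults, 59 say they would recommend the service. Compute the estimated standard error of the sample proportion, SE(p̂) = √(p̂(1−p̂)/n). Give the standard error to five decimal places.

p̂ = 59/594 = 0.09933.
p̂(1−p̂) = 0.09933·0.90067 = 0.089464.
SE = √(0.089464/594) = √0.000150613 = 0.01227.

SE = 0.01227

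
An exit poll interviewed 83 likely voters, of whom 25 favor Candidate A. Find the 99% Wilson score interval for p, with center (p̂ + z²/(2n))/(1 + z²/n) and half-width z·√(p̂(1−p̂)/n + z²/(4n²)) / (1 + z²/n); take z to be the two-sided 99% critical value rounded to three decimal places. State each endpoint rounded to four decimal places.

p̂ = 25/83 = 0.30120; z = 2.576, so z² = 6.635776.
1 + z²/n = 1.079949.
Adjusted center: (0.30120 + z²/(2n))/1.079949 = 0.31592.
Radicand: p̂(1−p̂)/n + z²/(4n²) = 0.002535909 + 0.000240811 = 0.002776720.
Half-width = z·√(radicand)/denom = 2.576·0.052695/1.079949 = 0.12569.
So the interval runs from 0.1902 to 0.4416.

(0.1902, 0.4416)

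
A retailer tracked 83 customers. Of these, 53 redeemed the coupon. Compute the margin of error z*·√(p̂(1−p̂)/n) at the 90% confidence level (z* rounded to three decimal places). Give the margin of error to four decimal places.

ME = 0.0867

Sample proportion p̂ = 53/83 = 0.63855.
Standard error of p̂: √(0.230803/83) = √0.002780756 = 0.052733.
For 90% confidence, z* = 1.645.
ME = 1.645·0.052733 = 0.0867.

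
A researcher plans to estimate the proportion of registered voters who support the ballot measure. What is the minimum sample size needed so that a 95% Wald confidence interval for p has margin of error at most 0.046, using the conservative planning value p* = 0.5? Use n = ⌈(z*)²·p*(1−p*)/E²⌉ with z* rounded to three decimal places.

For 95% confidence, z* = 1.960.
p*(1−p*) = 0.2500.
Required n before rounding: 3.841600 × 0.2500 / 0.046² = 453.875.
⌈453.875⌉ = 454.

n = 454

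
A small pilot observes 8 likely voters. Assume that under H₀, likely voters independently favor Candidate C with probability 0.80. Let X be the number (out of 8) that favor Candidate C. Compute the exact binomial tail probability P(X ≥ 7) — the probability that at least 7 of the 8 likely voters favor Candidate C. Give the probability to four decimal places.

P = 0.5033

X ~ Binomial(n=8, p=0.80).
P(X ≥ 7) = C(8,7)·0.80^7·0.20^1 + C(8,8)·0.80^8·0.20^0.
= 0.335544 + 0.167772 = 0.5033.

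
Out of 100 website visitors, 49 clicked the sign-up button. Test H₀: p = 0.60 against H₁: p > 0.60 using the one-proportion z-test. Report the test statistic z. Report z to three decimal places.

With x = 49 successes in n = 100, p̂ = 0.49000.
Null standard error: √(0.60·0.40/100) = √0.002400000 = 0.048990.
z = (p̂ − p₀)/SE = (0.49000 − 0.60)/0.048990 = -2.245.

z = -2.245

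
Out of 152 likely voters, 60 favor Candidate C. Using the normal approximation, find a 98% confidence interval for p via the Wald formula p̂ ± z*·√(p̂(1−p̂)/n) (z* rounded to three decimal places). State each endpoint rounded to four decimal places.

With x = 60 successes in n = 152, p̂ = 0.39474.
SE = √(p̂(1−p̂)/n) = √(0.238920/152) = 0.039646.
z* = 2.326 at the 98% level.
Margin of error: 2.326 × 0.039646 = 0.09222.
CI: 0.39474 ± 0.09222 = (0.3025, 0.4870).

(0.3025, 0.4870)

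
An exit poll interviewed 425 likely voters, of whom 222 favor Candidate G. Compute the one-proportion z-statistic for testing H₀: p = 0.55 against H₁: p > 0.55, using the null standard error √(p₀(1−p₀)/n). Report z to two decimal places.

p̂ = 222/425 = 0.52235.
Under H₀, SE = √(p₀(1−p₀)/n) = √(0.55·0.45/425) = √0.000582353 = 0.024132.
z = (0.52235 − 0.55)/0.024132 = -0.02765/0.024132 = -1.15.

z = -1.15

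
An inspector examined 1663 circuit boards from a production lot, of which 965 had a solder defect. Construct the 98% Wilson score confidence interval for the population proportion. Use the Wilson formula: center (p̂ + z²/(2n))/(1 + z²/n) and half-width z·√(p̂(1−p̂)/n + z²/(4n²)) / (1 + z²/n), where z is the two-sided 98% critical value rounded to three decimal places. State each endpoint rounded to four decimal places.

(0.5519, 0.6081)

p̂ = 965/1663 = 0.58028; z = 2.326, so z² = 5.410276.
1 + z²/n = 1.003253.
Center = (0.58028 + 0.001627)/1.003253 = 0.58002.
Radicand: p̂(1−p̂)/n + z²/(4n²) = 0.000146456 + 0.000000489 = 0.000146945.
Half-width = 2.326·√0.000146945/1.003253 = 0.02810.
CI: 0.58002 ± 0.02810 = (0.5519, 0.6081).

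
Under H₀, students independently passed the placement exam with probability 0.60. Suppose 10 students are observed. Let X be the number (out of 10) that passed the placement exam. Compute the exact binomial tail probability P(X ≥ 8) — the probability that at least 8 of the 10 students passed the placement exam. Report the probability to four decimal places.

P = 0.1673

X is binomial with n = 10 and p = 0.60.
P(X ≥ 8) = C(10,8)·0.60^8·0.40^2 + C(10,9)·0.60^9·0.40^1 + C(10,10)·0.60^10·0.40^0.
= 0.120932 + 0.040311 + 0.006047 = 0.1673.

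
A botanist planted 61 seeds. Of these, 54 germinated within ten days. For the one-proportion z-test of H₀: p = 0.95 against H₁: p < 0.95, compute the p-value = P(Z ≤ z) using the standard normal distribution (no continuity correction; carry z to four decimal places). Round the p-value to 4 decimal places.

p-value = 0.0102

Sample proportion p̂ = 54/61 = 0.88525.
Under H₀, SE = √(p₀(1−p₀)/n) = √(0.95·0.05/61) = √0.000778689 = 0.027905.
z = (p̂ − p₀)/SE = (54/61 − 0.95)/0.027905 ≈ -2.3205.
From the standard normal, P(Z ≤ z) = 0.0102.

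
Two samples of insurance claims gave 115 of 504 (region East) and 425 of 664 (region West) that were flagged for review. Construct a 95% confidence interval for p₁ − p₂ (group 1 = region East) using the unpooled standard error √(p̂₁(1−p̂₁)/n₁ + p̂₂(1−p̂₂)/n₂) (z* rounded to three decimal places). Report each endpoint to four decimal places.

(-0.4636, -0.3602)

p̂₁ = 0.22817, p̂₂ = 0.64006, so the observed difference is -0.41189.
SE = √(0.000349426 + 0.000346963) = √0.000696389 = 0.026389.
For 95% confidence, z* = 1.960. Margin of error = 0.05172.
So the interval runs from -0.4636 to -0.3602.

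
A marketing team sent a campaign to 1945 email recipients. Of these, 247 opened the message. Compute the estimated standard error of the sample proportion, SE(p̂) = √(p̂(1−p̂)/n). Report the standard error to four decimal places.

The sample proportion is 247/1945 = 0.12699.
p̂(1−p̂) = 0.110864.
SE = √(0.110864/1945) = 0.0075.

SE = 0.0075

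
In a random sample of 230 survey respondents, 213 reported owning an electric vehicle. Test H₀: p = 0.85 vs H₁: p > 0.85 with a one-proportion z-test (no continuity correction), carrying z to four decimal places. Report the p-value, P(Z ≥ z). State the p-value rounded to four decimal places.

p̂ = 213/230 = 0.92609.
SE₀ = √(0.85·0.15/230) = 0.023545.
z = (p̂ − p₀)/SE = (213/230 − 0.85)/0.023545 ≈ 3.2316.
From the standard normal, P(Z ≥ z) = 0.0006.

p-value = 0.0006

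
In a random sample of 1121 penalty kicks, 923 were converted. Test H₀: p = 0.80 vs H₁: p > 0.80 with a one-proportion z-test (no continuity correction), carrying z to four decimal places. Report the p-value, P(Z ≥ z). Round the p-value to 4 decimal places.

p-value = 0.0252

With x = 923 successes in n = 1121, p̂ = 0.82337.
SE₀ = √(0.80·0.20/1121) = 0.011947.
Test statistic (full precision, shown to 4 dp): z = (923/1121 − 0.80)/SE₀ ≈ 1.9563.
p-value = P(Z ≥ z) with z = 1.9563 → 0.0252.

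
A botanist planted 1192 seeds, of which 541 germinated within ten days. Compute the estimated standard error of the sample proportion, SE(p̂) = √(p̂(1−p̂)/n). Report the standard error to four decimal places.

SE = 0.0144

The sample proportion is 541/1192 = 0.45386.
p̂(1−p̂) = 0.45386·0.54614 = 0.247871.
Dividing by n and taking the root: √0.000207945 = 0.0144.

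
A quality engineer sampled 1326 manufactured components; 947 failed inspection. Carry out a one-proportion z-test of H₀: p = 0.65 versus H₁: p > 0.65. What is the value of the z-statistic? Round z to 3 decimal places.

z = 4.900

The sample proportion is 947/1326 = 0.71418.
Under H₀, SE = √(p₀(1−p₀)/n) = √(0.65·0.35/1326) = √0.000171569 = 0.013098.
Test statistic: z = 0.06418/0.013098 = 4.900.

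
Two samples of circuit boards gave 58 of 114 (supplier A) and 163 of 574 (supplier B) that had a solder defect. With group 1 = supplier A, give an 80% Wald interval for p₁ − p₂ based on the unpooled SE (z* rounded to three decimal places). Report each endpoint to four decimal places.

p̂₁ = 58/114 = 0.50877, p̂₂ = 163/574 = 0.28397; p̂₁ − p̂₂ = 0.22480.
Unpooled SE = √(p̂₁(1−p̂₁)/n₁ + p̂₂(1−p̂₂)/n₂) = √(0.002192307 + 0.000354237) = 0.050463.
For 80% confidence, z* = 1.282. Margin of error = 0.06469.
So the interval runs from 0.1601 to 0.2895.

(0.1601, 0.2895)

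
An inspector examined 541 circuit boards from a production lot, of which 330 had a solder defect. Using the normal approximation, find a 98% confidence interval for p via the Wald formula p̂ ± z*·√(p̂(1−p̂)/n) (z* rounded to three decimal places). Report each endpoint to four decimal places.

With x = 330 successes in n = 541, p̂ = 0.60998.
SE = √(p̂(1−p̂)/n) = √(0.237904/541) = 0.020970.
The 98% critical value is z* = 2.326.
Margin = 2.326·0.020970 = 0.04878.
CI: 0.60998 ± 0.04878 = (0.5612, 0.6588).

(0.5612, 0.6588)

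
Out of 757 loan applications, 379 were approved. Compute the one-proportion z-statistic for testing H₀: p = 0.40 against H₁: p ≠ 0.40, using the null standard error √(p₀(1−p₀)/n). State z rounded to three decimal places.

z = 5.653

p̂ = 379/757 = 0.50066.
Under H₀, SE = √(p₀(1−p₀)/n) = √(0.40·0.60/757) = √0.000317041 = 0.017806.
z = (0.50066 − 0.40)/0.017806 = 0.10066/0.017806 = 5.653.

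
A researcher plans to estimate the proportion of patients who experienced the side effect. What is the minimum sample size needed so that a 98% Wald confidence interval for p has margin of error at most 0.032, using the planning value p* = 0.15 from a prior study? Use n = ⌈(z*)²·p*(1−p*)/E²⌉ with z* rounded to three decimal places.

n = 674

The 98% critical value is z* = 2.326.
p*(1−p*) = 0.1275.
Required n before rounding: 5.410276 × 0.1275 / 0.032² = 673.643.
Rounding up, n = 674.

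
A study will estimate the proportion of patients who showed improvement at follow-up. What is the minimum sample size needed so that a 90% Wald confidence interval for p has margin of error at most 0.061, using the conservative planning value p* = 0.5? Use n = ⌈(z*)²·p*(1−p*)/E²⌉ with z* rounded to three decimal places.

n = 182

For 90% confidence, z* = 1.645.
p*(1−p*) = 0.2500.
(z*)²·p*(1−p*)/E² = 2.706025·0.2500/0.003721 = 181.808.
⌈181.808⌉ = 182.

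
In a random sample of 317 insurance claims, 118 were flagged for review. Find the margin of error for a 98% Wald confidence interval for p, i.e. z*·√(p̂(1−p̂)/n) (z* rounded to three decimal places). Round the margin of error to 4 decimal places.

ME = 0.0632

p̂ = 118/317 = 0.37224.
SE = √(p̂(1−p̂)/n) = √(0.233677/317) = 0.027151.
z* = 2.326 at the 98% level.
ME = 2.326·0.027151 = 0.0632.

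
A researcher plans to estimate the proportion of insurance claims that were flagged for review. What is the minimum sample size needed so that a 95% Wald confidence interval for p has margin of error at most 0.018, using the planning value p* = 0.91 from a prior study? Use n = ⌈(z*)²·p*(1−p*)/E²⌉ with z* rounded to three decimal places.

n = 972

For 95% confidence, z* = 1.960.
p*(1−p*) = 0.0819.
(z*)²·p*(1−p*)/E² = 3.841600·0.0819/0.000324 = 971.071.
Rounding up, n = 972.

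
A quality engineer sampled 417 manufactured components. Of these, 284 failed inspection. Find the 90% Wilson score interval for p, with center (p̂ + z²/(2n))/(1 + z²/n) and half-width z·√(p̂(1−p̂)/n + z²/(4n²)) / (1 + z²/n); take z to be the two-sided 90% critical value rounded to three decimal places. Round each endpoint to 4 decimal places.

(0.6424, 0.7173)

Here p̂ = 284/417 = 0.68106 and z = 1.645 (z² = 2.706025).
1 + z²/n = 1.006489.
Center = (0.68106 + 0.003245)/1.006489 = 0.67989.
Radicand: p̂(1−p̂)/n + z²/(4n²) = 0.000520909 + 0.000003890 = 0.000524799.
Half-width = z·√(radicand)/denom = 1.645·0.022909/1.006489 = 0.03744.
So the interval runs from 0.6424 to 0.7173.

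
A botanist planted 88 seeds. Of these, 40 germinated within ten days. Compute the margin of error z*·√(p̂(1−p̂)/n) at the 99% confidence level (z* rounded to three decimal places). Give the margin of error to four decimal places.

ME = 0.1367

With x = 40 successes in n = 88, p̂ = 0.45455.
Standard error of p̂: √(0.247934/88) = √0.002817431 = 0.053079.
For 99% confidence, z* = 2.576.
ME = 2.576·0.053079 = 0.1367.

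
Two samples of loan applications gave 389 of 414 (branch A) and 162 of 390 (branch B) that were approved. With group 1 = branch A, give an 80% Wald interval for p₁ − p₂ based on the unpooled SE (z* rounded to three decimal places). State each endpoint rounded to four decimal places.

p̂₁ = 0.93961, p̂₂ = 0.41538, so the observed difference is 0.52423.
SE = √(0.000137053 + 0.000622667) = √0.000759720 = 0.027563.
The 80% critical value is z* = 1.282. Margin = 1.282·0.027563 = 0.03534.
So the interval runs from 0.4889 to 0.5596.

(0.4889, 0.5596)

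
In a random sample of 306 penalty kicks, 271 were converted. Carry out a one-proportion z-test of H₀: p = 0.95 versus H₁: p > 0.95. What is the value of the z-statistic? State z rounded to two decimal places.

p̂ = 271/306 = 0.88562.
SE₀ = √(0.95·0.05/306) = 0.012459.
z = (p̂ − p₀)/SE = (0.88562 − 0.95)/0.012459 = -5.17.

z = -5.17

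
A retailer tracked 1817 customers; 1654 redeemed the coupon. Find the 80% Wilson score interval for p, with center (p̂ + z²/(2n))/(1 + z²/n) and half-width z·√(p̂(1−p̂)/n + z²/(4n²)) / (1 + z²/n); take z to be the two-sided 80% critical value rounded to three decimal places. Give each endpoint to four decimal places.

(0.9013, 0.9185)

p̂ = 1654/1817 = 0.91029; z = 1.282, so z² = 1.643524.
Denominator 1 + z²/n = 1 + 1.643524/1817 = 1.000905.
Adjusted center: (0.91029 + z²/(2n))/1.000905 = 0.90992.
Radicand: p̂(1−p̂)/n + z²/(4n²) = 0.000044943 + 0.000000124 = 0.000045067.
Half-width = 1.282·√0.000045067/1.000905 = 0.00860.
CI: 0.90992 ± 0.00860 = (0.9013, 0.9185).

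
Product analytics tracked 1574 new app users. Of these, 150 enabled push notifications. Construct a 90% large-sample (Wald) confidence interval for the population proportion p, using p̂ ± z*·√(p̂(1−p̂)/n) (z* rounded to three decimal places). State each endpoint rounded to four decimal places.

The sample proportion is 150/1574 = 0.09530.
SE = √(p̂(1−p̂)/n) = √(0.086217/1574) = 0.007401.
The 90% critical value is z* = 1.645.
Margin of error: 1.645 × 0.007401 = 0.01217.
So the interval runs from 0.0831 to 0.1075.

(0.0831, 0.1075)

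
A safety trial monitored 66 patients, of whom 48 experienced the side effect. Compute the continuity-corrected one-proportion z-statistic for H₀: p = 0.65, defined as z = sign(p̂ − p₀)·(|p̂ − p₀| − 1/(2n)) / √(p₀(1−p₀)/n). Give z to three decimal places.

With x = 48 successes in n = 66, p̂ = 0.72727. p̂ − p₀ = 0.077273.
1/(2n) = 0.007576.
Corrected numerator: |0.077273| − 0.007576 = 0.069697.
SE₀ = √(0.65·0.35/66) = 0.058711.
z = (+)0.069697/0.058711 = 1.187.

z = 1.187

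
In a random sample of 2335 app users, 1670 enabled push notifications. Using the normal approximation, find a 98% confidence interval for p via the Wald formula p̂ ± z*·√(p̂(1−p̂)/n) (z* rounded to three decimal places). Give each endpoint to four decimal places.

With x = 1670 successes in n = 2335, p̂ = 0.71520.
SE = √(p̂(1−p̂)/n) = √(0.203687/2335) = 0.009340.
The 98% critical value is z* = 2.326.
Margin of error: 2.326 × 0.009340 = 0.02172.
So the interval runs from 0.6935 to 0.7369.

(0.6935, 0.7369)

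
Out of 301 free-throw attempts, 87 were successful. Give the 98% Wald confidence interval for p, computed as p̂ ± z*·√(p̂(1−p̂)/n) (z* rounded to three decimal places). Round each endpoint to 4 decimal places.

The sample proportion is 87/301 = 0.28904.
Standard error of p̂: √(0.205494/301) = √0.000682706 = 0.026129.
The 98% critical value is z* = 2.326.
Margin of error: 2.326 × 0.026129 = 0.06078.
Interval: 0.28904 ± 0.06078 → (0.2283, 0.3498).

(0.2283, 0.3498)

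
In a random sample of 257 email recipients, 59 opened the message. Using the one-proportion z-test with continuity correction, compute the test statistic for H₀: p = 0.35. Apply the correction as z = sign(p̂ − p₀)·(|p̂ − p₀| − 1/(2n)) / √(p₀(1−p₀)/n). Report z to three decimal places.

With x = 59 successes in n = 257, p̂ = 0.22957. p̂ − p₀ = -0.120428.
Continuity correction 1/(2n) = 1/514 = 0.001946.
Corrected numerator: |-0.120428| − 0.001946 = 0.118482.
Under H₀, SE = √(p₀(1−p₀)/n) = √(0.35·0.65/257) = √0.000885214 = 0.029753.
z = (−)0.118482/0.029753 = -3.982.

z = -3.982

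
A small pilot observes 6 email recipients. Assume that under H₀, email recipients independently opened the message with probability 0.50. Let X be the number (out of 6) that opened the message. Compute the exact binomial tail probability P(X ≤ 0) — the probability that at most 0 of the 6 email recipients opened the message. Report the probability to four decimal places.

X is binomial with n = 6 and p = 0.50.
P(X ≤ 0) = C(6,0)·0.50^0·0.50^6.
= 0.015625 = 0.0156.

P = 0.0156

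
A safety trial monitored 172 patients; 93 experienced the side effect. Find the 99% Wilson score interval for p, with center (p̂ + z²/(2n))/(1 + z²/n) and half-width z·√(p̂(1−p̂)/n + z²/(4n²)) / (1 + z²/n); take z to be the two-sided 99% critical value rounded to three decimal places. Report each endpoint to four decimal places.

(0.4431, 0.6352)

Here p̂ = 93/172 = 0.54070 and z = 2.576 (z² = 6.635776).
1 + z²/n = 1.038580.
Center = (0.54070 + 0.019290)/1.038580 = 0.53919.
Radicand: p̂(1−p̂)/n + z²/(4n²) = 0.001443859 + 0.000056076 = 0.001499935.
Half-width = 2.576·√0.001499935/1.038580 = 0.09606.
Interval: 0.53919 ± 0.09606 → (0.4431, 0.6352).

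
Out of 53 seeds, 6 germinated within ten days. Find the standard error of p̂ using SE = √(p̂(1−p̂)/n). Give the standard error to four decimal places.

Sample proportion p̂ = 6/53 = 0.11321.
p̂(1−p̂) = 0.100393.
Dividing by n and taking the root: √0.001894208 = 0.0435.

SE = 0.0435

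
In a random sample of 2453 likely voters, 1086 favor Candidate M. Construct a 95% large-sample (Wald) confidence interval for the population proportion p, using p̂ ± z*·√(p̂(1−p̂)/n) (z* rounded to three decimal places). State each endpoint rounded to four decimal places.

(0.4231, 0.4624)

With x = 1086 successes in n = 2453, p̂ = 0.44272.
SE(p̂) = √(0.44272·0.55728/2453) = 0.010029.
The 95% critical value is z* = 1.960.
Margin of error: 1.960 × 0.010029 = 0.01966.
CI: 0.44272 ± 0.01966 = (0.4231, 0.4624).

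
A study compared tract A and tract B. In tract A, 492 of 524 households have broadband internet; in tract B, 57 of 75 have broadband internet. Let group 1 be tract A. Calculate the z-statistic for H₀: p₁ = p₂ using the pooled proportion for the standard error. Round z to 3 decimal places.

Sample proportions: p̂₁ = 492/524 = 0.93893 and p̂₂ = 57/75 = 0.76000.
Pooled p̂ = (492+57)/(524+75) = 549/599 = 0.91653.
SE = √[p̂(1−p̂)(1/n₁+1/n₂)] = √[0.91653·0.08347·(1/524+1/75)] ≈ 0.034148.
z = 0.17893/0.034148 = 5.240.

z = 5.240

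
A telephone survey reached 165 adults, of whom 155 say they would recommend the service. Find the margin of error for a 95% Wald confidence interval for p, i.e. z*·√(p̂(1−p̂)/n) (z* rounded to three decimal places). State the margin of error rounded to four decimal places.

ME = 0.0364

With x = 155 successes in n = 165, p̂ = 0.93939.
SE(p̂) = √(0.93939·0.06061/165) = 0.018575.
z* = 1.960 at the 95% level.
Margin of error = z*·SE = 1.960 × 0.018575 = 0.0364.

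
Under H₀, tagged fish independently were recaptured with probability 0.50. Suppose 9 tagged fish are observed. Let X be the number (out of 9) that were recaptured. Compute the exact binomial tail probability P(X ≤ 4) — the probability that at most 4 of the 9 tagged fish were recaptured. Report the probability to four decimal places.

X ~ Binomial(n=9, p=0.50).
P(X ≤ 4) = Σ_{j=0}^{4} C(9,j)·0.50^j·0.50^{9−j}.
= 0.001953 + 0.017578 + 0.070312 + 0.164062 + 0.246094 = 0.5000.

P = 0.5000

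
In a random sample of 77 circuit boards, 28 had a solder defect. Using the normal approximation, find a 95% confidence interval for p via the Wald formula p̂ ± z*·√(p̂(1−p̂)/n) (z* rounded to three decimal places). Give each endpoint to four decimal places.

Sample proportion p̂ = 28/77 = 0.36364.
Standard error of p̂: √(0.231405/77) = √0.003005259 = 0.054820.
For 95% confidence, z* = 1.960.
Margin of error: 1.960 × 0.054820 = 0.10745.
So the interval runs from 0.2562 to 0.4711.

(0.2562, 0.4711)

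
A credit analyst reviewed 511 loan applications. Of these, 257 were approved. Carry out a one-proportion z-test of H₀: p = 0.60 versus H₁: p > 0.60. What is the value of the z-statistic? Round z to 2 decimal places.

The sample proportion is 257/511 = 0.50294.
Null standard error: √(0.60·0.40/511) = √0.000469667 = 0.021672.
z = (0.50294 − 0.60)/0.021672 = -0.09706/0.021672 = -4.48.

z = -4.48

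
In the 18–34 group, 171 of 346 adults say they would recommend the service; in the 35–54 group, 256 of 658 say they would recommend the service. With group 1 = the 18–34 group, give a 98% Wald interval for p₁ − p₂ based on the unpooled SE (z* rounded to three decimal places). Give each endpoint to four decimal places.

(0.0286, 0.1817)

p̂₁ = 171/346 = 0.49422, p̂₂ = 256/658 = 0.38906; p̂₁ − p̂₂ = 0.10516.
Unpooled SE = √(p̂₁(1−p̂₁)/n₁ + p̂₂(1−p̂₂)/n₂) = √(0.000722447 + 0.000361234) = 0.032919.
The 98% critical value is z* = 2.326. Margin of error = 0.07657.
So the interval runs from 0.0286 to 0.1817.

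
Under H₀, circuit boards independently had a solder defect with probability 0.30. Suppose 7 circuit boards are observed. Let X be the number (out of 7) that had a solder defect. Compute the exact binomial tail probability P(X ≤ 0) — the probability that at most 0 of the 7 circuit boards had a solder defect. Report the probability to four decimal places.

X is binomial with n = 7 and p = 0.30.
P(X ≤ 0) = C(7,0)·0.30^0·0.70^7.
= 0.082354 = 0.0824.

P = 0.0824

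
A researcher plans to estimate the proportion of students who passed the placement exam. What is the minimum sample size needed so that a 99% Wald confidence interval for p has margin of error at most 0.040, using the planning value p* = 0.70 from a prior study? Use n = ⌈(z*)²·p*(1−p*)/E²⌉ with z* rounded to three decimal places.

n = 871

The 99% critical value is z* = 2.576.
p*(1−p*) = 0.2100.
(z*)²·p*(1−p*)/E² = 6.635776·0.2100/0.001600 = 870.946.
Rounding up, n = 871.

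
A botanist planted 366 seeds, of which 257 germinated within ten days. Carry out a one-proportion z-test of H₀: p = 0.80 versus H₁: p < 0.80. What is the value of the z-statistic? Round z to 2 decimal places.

With x = 257 successes in n = 366, p̂ = 0.70219.
Under H₀, SE = √(p₀(1−p₀)/n) = √(0.80·0.20/366) = √0.000437158 = 0.020908.
z = (0.70219 − 0.80)/0.020908 = -0.09781/0.020908 = -4.68.

z = -4.68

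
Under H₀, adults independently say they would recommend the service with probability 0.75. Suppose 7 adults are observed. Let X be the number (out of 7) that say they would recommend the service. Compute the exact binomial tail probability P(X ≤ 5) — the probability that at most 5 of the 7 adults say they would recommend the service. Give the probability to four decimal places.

X is binomial with n = 7 and p = 0.75.
P(X ≤ 5) = Σ_{j=0}^{5} C(7,j)·0.75^j·0.25^{7−j}.
= 0.000061 + 0.001282 + 0.011536 + 0.057678 + 0.173035 + 0.311462 = 0.5551.

P = 0.5551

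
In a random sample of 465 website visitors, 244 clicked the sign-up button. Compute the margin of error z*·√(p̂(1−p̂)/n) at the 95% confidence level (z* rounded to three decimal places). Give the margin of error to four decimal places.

ME = 0.0454

Sample proportion p̂ = 244/465 = 0.52473.
SE(p̂) = √(0.52473·0.47527/465) = 0.023159.
z* = 1.960 at the 95% level.
Margin of error = z*·SE = 1.960 × 0.023159 = 0.0454.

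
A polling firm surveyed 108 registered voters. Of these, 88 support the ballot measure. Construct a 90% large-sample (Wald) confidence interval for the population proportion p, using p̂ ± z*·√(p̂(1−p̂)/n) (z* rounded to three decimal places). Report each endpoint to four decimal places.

p̂ = 88/108 = 0.81481.
SE(p̂) = √(0.81481·0.18519/108) = 0.037378.
z* = 1.645 at the 90% level.
Margin = 1.645·0.037378 = 0.06149.
CI: 0.81481 ± 0.06149 = (0.7533, 0.8763).

(0.7533, 0.8763)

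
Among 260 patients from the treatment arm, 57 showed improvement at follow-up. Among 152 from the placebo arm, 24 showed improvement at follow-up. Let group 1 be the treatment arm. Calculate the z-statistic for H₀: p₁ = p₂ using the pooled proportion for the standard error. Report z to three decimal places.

p̂₁ = 57/260 = 0.21923, p̂₂ = 24/152 = 0.15789.
Pooling: p̂ = 81/412 = 0.19660.
Pooled SE = √[0.1579496·0.01042510] ≈ 0.040579.
z = (p̂₁ − p̂₂)/SE = (0.21923 − 0.15789)/0.040579 = 0.06134/0.040579 = 1.512.

z = 1.512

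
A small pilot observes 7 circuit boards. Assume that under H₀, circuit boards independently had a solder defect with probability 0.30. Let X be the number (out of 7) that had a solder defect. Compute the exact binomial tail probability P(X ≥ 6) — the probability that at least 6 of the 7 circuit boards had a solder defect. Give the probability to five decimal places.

X is binomial with n = 7 and p = 0.30.
P(X ≥ 6) = C(7,6)·0.30^6·0.70^1 + C(7,7)·0.30^7·0.70^0.
= 0.003572 + 0.000219 = 0.00379.

P = 0.00379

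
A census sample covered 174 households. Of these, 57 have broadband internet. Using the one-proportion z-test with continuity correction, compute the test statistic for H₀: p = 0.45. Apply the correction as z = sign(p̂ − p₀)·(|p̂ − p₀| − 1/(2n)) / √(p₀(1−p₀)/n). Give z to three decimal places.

p̂ = 57/174 = 0.32759. p̂ − p₀ = -0.122414.
Continuity correction 1/(2n) = 1/348 = 0.002874.
Corrected numerator: |-0.122414| − 0.002874 = 0.119540.
SE₀ = √(0.45·0.55/174) = 0.037715.
z = (−)0.119540/0.037715 = -3.170.

z = -3.170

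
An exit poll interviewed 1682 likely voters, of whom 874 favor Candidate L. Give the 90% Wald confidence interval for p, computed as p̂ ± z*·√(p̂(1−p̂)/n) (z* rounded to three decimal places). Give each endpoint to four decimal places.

With x = 874 successes in n = 1682, p̂ = 0.51962.
Standard error of p̂: √(0.249615/1682) = √0.000148404 = 0.012182.
The 90% critical value is z* = 1.645.
Margin of error: 1.645 × 0.012182 = 0.02004.
So the interval runs from 0.4996 to 0.5397.

(0.4996, 0.5397)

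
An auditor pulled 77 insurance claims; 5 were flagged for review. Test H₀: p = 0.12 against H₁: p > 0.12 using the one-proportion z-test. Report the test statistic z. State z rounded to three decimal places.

z = -1.487

The sample proportion is 5/77 = 0.06494.
Under H₀, SE = √(p₀(1−p₀)/n) = √(0.12·0.88/77) = √0.001371429 = 0.037033.
z = (p̂ − p₀)/SE = (0.06494 − 0.12)/0.037033 = -1.487.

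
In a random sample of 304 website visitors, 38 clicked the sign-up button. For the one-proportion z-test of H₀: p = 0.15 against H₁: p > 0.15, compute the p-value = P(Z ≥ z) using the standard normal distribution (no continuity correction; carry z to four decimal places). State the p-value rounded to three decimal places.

p-value = 0.889

p̂ = 38/304 = 0.12500.
Null standard error: √(0.15·0.85/304) = √0.000419408 = 0.020479.
Test statistic (full precision, shown to 4 dp): z = (38/304 − 0.15)/SE₀ ≈ -1.2207.
p-value = P(Z ≥ z) with z = -1.2207 → 0.889.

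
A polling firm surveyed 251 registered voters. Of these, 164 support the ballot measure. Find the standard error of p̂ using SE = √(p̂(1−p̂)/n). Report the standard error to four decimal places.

SE = 0.0300

Sample proportion p̂ = 164/251 = 0.65339.
p̂(1−p̂) = 0.226472.
Dividing by n and taking the root: √0.000902279 = 0.0300.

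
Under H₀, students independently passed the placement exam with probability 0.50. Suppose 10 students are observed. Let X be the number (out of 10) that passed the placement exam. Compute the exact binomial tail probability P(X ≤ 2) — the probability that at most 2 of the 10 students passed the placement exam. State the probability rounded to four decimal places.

P = 0.0547

X ~ Binomial(n=10, p=0.50).
P(X ≤ 2) = C(10,0)·0.50^0·0.50^10 + C(10,1)·0.50^1·0.50^9 + C(10,2)·0.50^2·0.50^8.
= 0.000977 + 0.009766 + 0.043945 = 0.0547.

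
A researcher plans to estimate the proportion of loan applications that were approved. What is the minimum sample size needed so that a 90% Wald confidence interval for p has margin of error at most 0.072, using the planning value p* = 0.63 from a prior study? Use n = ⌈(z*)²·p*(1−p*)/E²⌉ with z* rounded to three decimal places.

For 90% confidence, z* = 1.645.
p*(1−p*) = 0.63·0.37 = 0.2331.
Required n before rounding: 2.706025 × 0.2331 / 0.072² = 121.677.
⌈121.677⌉ = 122.

n = 122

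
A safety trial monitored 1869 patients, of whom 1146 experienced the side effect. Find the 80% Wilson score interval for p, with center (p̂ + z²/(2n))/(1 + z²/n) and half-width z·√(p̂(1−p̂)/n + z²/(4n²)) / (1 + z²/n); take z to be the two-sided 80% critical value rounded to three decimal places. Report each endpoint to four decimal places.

(0.5986, 0.6275)

p̂ = 1146/1869 = 0.61316; z = 1.282, so z² = 1.643524.
Denominator 1 + z²/n = 1 + 1.643524/1869 = 1.000879.
Center = (0.61316 + 0.000440)/1.000879 = 0.61306.
Radicand: p̂(1−p̂)/n + z²/(4n²) = 0.000126910 + 0.000000118 = 0.000127028.
Half-width = z·√(radicand)/denom = 1.282·0.011271/1.000879 = 0.01444.
Interval: 0.61306 ± 0.01444 → (0.5986, 0.6275).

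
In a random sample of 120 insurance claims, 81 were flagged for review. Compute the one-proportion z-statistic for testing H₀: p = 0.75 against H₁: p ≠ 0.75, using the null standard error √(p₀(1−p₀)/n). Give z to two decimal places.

With x = 81 successes in n = 120, p̂ = 0.67500.
SE₀ = √(0.75·0.25/120) = 0.039528.
z = (0.67500 − 0.75)/0.039528 = -0.07500/0.039528 = -1.90.

z = -1.90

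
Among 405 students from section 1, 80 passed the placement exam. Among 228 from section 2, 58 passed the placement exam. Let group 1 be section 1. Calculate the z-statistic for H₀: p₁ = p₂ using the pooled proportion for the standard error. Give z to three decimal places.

z = -1.663

p̂₁ = 80/405 = 0.19753, p̂₂ = 58/228 = 0.25439.
Pooled p̂ = (80+58)/(405+228) = 138/633 = 0.21801.
SE = √[p̂(1−p̂)(1/n₁+1/n₂)] = √[0.21801·0.78199·(1/405+1/228)] ≈ 0.034186.
z = (p̂₁ − p̂₂)/SE = (0.19753 − 0.25439)/0.034186 = -0.05686/0.034186 = -1.663.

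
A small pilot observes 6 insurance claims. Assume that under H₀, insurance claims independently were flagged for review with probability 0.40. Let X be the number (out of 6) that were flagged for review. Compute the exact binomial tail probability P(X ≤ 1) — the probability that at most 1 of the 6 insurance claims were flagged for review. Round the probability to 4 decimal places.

P = 0.2333

X ~ Binomial(n=6, p=0.40).
P(X ≤ 1) = C(6,0)·0.40^0·0.60^6 + C(6,1)·0.40^1·0.60^5.
= 0.046656 + 0.186624 = 0.2333.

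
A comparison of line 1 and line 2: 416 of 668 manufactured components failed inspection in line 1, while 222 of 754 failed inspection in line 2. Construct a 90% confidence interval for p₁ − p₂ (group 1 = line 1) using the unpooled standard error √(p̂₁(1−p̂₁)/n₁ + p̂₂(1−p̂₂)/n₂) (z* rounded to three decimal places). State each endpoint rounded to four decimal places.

p̂₁ = 0.62275, p̂₂ = 0.29443, so the observed difference is 0.32832.
Unpooled SE = √(p̂₁(1−p̂₁)/n₁ + p̂₂(1−p̂₂)/n₂) = √(0.000351694 + 0.000275518) = 0.025044.
z* = 1.645 at the 90% level. Margin = 1.645·0.025044 = 0.04120.
CI: 0.32832 ± 0.04120 = (0.2871, 0.3695).

(0.2871, 0.3695)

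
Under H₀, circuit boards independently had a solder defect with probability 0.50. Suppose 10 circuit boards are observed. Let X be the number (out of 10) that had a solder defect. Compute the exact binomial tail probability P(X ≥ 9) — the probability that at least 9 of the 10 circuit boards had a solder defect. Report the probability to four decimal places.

P = 0.0107

X ~ Binomial(n=10, p=0.50).
P(X ≥ 9) = C(10,9)·0.50^9·0.50^1 + C(10,10)·0.50^10·0.50^0.
= 0.009766 + 0.000977 = 0.0107.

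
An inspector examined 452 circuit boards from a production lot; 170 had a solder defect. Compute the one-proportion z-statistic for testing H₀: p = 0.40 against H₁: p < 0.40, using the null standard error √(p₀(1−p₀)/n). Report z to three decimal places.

z = -1.037

With x = 170 successes in n = 452, p̂ = 0.37611.
Null standard error: √(0.40·0.60/452) = √0.000530973 = 0.023043.
Test statistic: z = -0.02389/0.023043 = -1.037.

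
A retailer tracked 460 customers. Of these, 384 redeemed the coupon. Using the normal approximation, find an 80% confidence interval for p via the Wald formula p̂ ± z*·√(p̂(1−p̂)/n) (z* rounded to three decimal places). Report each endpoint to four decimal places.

(0.8126, 0.8570)

With x = 384 successes in n = 460, p̂ = 0.83478.
SE(p̂) = √(0.83478·0.16522/460) = 0.017316.
For 80% confidence, z* = 1.282.
Margin = 1.282·0.017316 = 0.02220.
CI: 0.83478 ± 0.02220 = (0.8126, 0.8570).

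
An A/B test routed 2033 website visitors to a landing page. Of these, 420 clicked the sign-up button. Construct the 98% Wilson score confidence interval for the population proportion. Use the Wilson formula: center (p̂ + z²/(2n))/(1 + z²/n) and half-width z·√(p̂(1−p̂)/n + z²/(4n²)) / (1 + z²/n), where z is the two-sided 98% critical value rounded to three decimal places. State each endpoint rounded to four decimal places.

p̂ = 420/2033 = 0.20659; z = 2.326, so z² = 5.410276.
1 + z²/n = 1.002661.
Adjusted center: (0.20659 + z²/(2n))/1.002661 = 0.20737.
Radicand: p̂(1−p̂)/n + z²/(4n²) = 0.000080625 + 0.000000327 = 0.000080952.
Half-width = z·√(radicand)/denom = 2.326·0.008997/1.002661 = 0.02087.
CI: 0.20737 ± 0.02087 = (0.1865, 0.2282).

(0.1865, 0.2282)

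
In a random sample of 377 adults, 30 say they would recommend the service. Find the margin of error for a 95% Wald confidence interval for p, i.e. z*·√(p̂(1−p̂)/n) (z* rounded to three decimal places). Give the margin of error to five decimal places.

ME = 0.02732

The sample proportion is 30/377 = 0.07958.
SE = √(p̂(1−p̂)/n) = √(0.073243/377) = 0.013938.
The 95% critical value is z* = 1.960.
So ME = 0.02732.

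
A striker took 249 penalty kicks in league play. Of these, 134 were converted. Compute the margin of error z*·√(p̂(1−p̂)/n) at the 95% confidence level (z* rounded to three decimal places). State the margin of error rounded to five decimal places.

p̂ = 134/249 = 0.53815.
Standard error of p̂: √(0.248544/249) = √0.000998170 = 0.031594.
For 95% confidence, z* = 1.960.
ME = 1.960·0.031594 = 0.06192.

ME = 0.06192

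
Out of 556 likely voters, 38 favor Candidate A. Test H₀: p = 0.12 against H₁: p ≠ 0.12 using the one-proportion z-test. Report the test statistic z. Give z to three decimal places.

z = -3.748

Sample proportion p̂ = 38/556 = 0.06835.
Under H₀, SE = √(p₀(1−p₀)/n) = √(0.12·0.88/556) = √0.000189928 = 0.013781.
z = (p̂ − p₀)/SE = (0.06835 − 0.12)/0.013781 = -3.748.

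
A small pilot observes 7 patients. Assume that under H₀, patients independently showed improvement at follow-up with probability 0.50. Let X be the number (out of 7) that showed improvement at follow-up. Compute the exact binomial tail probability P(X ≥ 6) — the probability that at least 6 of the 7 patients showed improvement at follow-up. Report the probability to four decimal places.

X ~ Binomial(n=7, p=0.50).
P(X ≥ 6) = C(7,6)·0.50^6·0.50^1 + C(7,7)·0.50^7·0.50^0.
= 0.054688 + 0.007812 = 0.0625.

P = 0.0625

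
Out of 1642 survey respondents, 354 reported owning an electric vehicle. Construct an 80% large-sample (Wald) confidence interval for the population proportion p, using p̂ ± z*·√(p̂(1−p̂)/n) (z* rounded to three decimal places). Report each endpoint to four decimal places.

(0.2026, 0.2286)

Sample proportion p̂ = 354/1642 = 0.21559.
Standard error of p̂: √(0.169111/1642) = √0.000102991 = 0.010148.
The 80% critical value is z* = 1.282.
Margin of error: 1.282 × 0.010148 = 0.01301.
So the interval runs from 0.2026 to 0.2286.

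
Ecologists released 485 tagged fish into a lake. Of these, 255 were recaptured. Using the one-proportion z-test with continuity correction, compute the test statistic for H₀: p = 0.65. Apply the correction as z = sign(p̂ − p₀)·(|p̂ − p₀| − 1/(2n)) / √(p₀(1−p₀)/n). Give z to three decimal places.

Sample proportion p̂ = 255/485 = 0.52577. p̂ − p₀ = -0.124227.
1/(2n) = 0.001031.
Corrected numerator: |-0.124227| − 0.001031 = 0.123196.
Null standard error: √(0.65·0.35/485) = √0.000469072 = 0.021658.
z = −0.123196/0.021658 = -5.688.

z = -5.688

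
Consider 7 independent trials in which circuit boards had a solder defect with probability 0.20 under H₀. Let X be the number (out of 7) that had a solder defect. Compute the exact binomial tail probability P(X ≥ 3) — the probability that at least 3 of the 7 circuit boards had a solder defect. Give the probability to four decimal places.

P = 0.1480

X is binomial with n = 7 and p = 0.20.
P(X ≥ 3) = Σ_{j=3}^{7} C(7,j)·0.20^j·0.80^{7−j}.
= 0.114688 + 0.028672 + 0.004301 + 0.000358 + 0.000013 = 0.1480.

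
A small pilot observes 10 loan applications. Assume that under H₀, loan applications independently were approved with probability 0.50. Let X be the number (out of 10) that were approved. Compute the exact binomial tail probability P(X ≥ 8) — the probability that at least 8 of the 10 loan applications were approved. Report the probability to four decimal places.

P = 0.0547

X is binomial with n = 10 and p = 0.50.
P(X ≥ 8) = C(10,8)·0.50^8·0.50^2 + C(10,9)·0.50^9·0.50^1 + C(10,10)·0.50^10·0.50^0.
= 0.043945 + 0.009766 + 0.000977 = 0.0547.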